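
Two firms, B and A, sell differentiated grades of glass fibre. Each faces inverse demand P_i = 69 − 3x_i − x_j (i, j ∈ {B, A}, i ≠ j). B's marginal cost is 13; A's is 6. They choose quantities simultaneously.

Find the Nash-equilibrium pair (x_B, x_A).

Firm B's profit: π = x_B(69 − 3x_B − x_A) − 13x_B.
∂π/∂x_B = 56 − 6x_B − x_A = 0 ⇒ x_B = 28/3 − (1/6)x_A.
Similarly x_A = 10.5 − (1/6)x_B.
Substituting the second reaction function into the first: x_B = 28/3 − (1/6)(10.5 − (1/6)x_B), which gives (35/36)x_B = 91/12 ⇒ x_B = 7.8.
Then x_A = 10.5 − (1/6)·7.8 = 9.2.

7.8, 9.2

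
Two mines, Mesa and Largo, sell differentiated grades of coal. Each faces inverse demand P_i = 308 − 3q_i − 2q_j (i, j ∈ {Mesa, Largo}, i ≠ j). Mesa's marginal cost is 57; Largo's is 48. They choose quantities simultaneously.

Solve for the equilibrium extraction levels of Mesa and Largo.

30.8125, 33.0625

Mine Mesa's profit: π = q_{Mesa}(308 − 3q_{Mesa} − 2q_{Largo}) − 57q_{Mesa}.
∂π/∂q_{Mesa} = 251 − 6q_{Mesa} − 2q_{Largo} = 0 ⇒ q_{Mesa} = 251/6 − (1/3)q_{Largo}.
Similarly q_{Largo} = 130/3 − (1/3)q_{Mesa}.
Plugging q_{Largo} into Mesa's best response: q_{Mesa} = 251/6 − (1/3)(130/3 − (1/3)q_{Mesa}) ⇒ (8/9)q_{Mesa} = 493/18, so q_{Mesa} = 30.8125.
Then q_{Largo} = 130/3 − (1/3)·30.8125 = 33.0625.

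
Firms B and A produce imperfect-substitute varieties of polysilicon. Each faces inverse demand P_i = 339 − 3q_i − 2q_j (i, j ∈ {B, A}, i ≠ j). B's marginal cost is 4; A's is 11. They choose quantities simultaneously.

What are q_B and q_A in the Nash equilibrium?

Firm B's profit: π = q_B(339 − 3q_B − 2q_A) − 4q_B.
∂π/∂q_B = 335 − 6q_B − 2q_A = 0 ⇒ q_B = 335/6 − (1/3)q_A.
Similarly q_A = 164/3 − (1/3)q_B.
Solving the two reaction functions simultaneously: (1 − (−1/3)(−1/3))q_B = 335/6 − (1/3)·(164/3), so (8/9)q_B = 677/18 and q_B = 42.3125.
Then q_A = 164/3 − (1/3)·42.3125 = 40.5625.

42.3125, 40.5625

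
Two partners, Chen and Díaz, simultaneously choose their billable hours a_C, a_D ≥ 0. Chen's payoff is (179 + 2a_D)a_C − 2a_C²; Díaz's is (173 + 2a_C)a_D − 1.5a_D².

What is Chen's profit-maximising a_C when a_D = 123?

106.25

Expanding Chen's payoff: 179a_C + 2a_Da_C − 2a_C².
∂π/∂a_C = 179 + 2a_D − 4a_C = 0, so a_C = 44.75 + 0.5a_D.
At a_D = 123: a_C = 44.75 + 0.5·123 = 106.25.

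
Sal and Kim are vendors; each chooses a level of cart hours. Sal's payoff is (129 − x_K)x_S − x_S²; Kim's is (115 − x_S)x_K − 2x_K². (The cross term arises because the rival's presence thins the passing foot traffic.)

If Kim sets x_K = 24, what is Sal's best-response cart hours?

Expanding Sal's payoff: 129x_S − x_Kx_S − x_S².
∂π/∂x_S = 129 − x_K − 2x_S = 0, so x_S = 64.5 − 0.5x_K.
At x_K = 24: x_S = 64.5 − 0.5·24 = 52.5.

52.5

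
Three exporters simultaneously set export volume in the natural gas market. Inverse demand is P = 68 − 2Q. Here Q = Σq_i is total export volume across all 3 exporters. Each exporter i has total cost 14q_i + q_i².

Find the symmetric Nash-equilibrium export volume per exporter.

5.4

A representative exporter's profit is π_i = q_i(68 − 2Q) − 14q_i − q_i², with Q = q_i + Σ_{j≠i} q_j.
First-order condition: 54 − 6q_i − 2Σ_{j≠i} q_j = 0.
Imposing symmetry (q_j = q for all j) turns Σ_{j≠i} q_j into 2q, so 54 = 10q and q = 5.4.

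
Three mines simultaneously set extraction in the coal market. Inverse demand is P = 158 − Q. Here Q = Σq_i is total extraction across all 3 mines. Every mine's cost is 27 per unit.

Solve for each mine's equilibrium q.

32.75

A representative mine's profit is π_i = q_i(158 − Q) − 27q_i, with Q = q_i + Σ_{j≠i} q_j.
First-order condition: 131 − 2q_i − Σ_{j≠i} q_j = 0.
With identical mines, set every q_j = q: then 131 − 2q − 2q = 0, i.e. q = 131/4 = 32.75.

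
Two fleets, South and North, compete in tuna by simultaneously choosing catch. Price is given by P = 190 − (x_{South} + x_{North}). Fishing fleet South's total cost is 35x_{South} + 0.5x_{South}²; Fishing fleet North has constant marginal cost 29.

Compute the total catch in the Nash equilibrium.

95.4

Fishing fleet South's profit: π = x_{South}(190 − (x_{South} + x_{North})) − 35x_{South} − 0.5x_{South}².
∂π/∂x_{South} = 155 − 3x_{South} − x_{North} = 0, so x_{South} = 155/3 − (1/3)x_{North}.
For North: ∂π/∂x_{North} = 161 − 2x_{North} − x_{South} = 0 ⇒ x_{North} = 80.5 − 0.5x_{South}.
Solving the two reaction functions simultaneously: (1 − (−1/3)(−0.5))x_{South} = 155/3 − (1/3)·80.5, so (5/6)x_{South} = 149/6 and x_{South} = 29.8.
Then x_{North} = 80.5 − 0.5·29.8 = 65.6.
Total catch: 29.8 + 65.6 = 95.4.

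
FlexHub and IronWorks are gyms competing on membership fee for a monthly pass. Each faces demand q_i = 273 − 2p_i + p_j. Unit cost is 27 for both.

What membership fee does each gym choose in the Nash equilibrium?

109

FlexHub's profit: π = (p_{FlexHub} − 27)(273 − 2p_{FlexHub} + p_{IronWorks}).
∂π/∂p_{FlexHub} = 327 − 4p_{FlexHub} + p_{IronWorks} = 0 ⇒ p_{FlexHub} = 81.75 + 0.25p_{IronWorks}.
By symmetry p_{IronWorks} = p_{FlexHub}; substituting into the reaction function, 0.75p_{FlexHub} = 81.75 and p_{FlexHub} = 109.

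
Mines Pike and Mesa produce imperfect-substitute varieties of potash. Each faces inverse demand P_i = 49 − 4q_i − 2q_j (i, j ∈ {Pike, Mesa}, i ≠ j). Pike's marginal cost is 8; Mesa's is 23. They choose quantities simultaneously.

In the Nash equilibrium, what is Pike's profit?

Mine Pike's profit: π = q_{Pike}(49 − 4q_{Pike} − 2q_{Mesa}) − 8q_{Pike}.
∂π/∂q_{Pike} = 41 − 8q_{Pike} − 2q_{Mesa} = 0 ⇒ q_{Pike} = 5.125 − 0.25q_{Mesa}.
Similarly q_{Mesa} = 3.25 − 0.25q_{Pike}.
Substituting the second reaction function into the first: q_{Pike} = 5.125 − 0.25(3.25 − 0.25q_{Pike}), which gives 0.9375q_{Pike} = 4.3125 ⇒ q_{Pike} = 4.6.
Then q_{Mesa} = 3.25 − 0.25·4.6 = 2.1.
P_{Pike} = 49 − 4·4.6 − 2·2.1 = 26.4.
Profit = (26.4 − 8)·4.6 = 84.64.

84.64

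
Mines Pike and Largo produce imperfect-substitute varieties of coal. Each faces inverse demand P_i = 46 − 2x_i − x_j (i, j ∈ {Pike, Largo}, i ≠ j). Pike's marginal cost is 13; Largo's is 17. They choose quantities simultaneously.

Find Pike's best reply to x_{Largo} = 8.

Mine Pike's profit: π = x_{Pike}(46 − 2x_{Pike} − x_{Largo}) − 13x_{Pike}.
∂π/∂x_{Pike} = 33 − 4x_{Pike} − x_{Largo} = 0 ⇒ x_{Pike} = 8.25 − 0.25x_{Largo}.
At x_{Largo} = 8: x_{Pike} = 8.25 − 0.25·8 = 6.25.

6.25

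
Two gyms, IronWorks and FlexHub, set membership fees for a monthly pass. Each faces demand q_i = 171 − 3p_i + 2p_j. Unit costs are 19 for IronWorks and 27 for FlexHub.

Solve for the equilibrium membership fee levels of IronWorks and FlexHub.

58.5, 61.5

IronWorks's profit: π = (p_{IronWorks} − 19)(171 − 3p_{IronWorks} + 2p_{FlexHub}).
∂π/∂p_{IronWorks} = 228 − 6p_{IronWorks} + 2p_{FlexHub} = 0 ⇒ p_{IronWorks} = 38 + (1/3)p_{FlexHub}.
Similarly p_{FlexHub} = 42 + (1/3)p_{IronWorks}.
Solving the two reaction functions simultaneously: (1 − (1/3)(1/3))p_{IronWorks} = 38 + (1/3)·42, so (8/9)p_{IronWorks} = 52 and p_{IronWorks} = 58.5.
Then p_{FlexHub} = 42 + (1/3)·58.5 = 61.5.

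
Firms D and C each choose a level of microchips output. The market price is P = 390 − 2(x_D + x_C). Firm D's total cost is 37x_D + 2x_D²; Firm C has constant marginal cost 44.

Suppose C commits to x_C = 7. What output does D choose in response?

Firm D's profit: π = x_D(390 − 2(x_D + x_C)) − 37x_D − 2x_D².
∂π/∂x_D = 353 − 8x_D − 2x_C = 0, so x_D = 44.125 − 0.25x_C.
At x_C = 7: x_D = 44.125 − 0.25·7 = 42.375.

42.375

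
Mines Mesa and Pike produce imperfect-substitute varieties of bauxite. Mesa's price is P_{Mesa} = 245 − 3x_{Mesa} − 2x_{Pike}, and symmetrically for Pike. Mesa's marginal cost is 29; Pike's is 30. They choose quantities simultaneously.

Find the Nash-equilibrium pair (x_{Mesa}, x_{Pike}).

27.0625, 26.8125

Mine Mesa's profit: π = x_{Mesa}(245 − 3x_{Mesa} − 2x_{Pike}) − 29x_{Mesa}.
∂π/∂x_{Mesa} = 216 − 6x_{Mesa} − 2x_{Pike} = 0 ⇒ x_{Mesa} = 36 − (1/3)x_{Pike}.
Similarly x_{Pike} = 215/6 − (1/3)x_{Mesa}.
Substituting the second reaction function into the first: x_{Mesa} = 36 − (1/3)(215/6 − (1/3)x_{Mesa}), which gives (8/9)x_{Mesa} = 433/18 ⇒ x_{Mesa} = 27.0625.
Then x_{Pike} = 215/6 − (1/3)·27.0625 = 26.8125.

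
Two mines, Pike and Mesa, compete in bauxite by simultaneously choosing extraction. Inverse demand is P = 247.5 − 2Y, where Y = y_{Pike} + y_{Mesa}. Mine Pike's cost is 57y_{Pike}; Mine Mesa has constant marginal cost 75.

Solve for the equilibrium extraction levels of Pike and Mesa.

34.75, 25.75

Mine Pike's profit: π = y_{Pike}(247.5 − 2(y_{Pike} + y_{Mesa})) − 57y_{Pike}.
∂π/∂y_{Pike} = 190.5 − 4y_{Pike} − 2y_{Mesa} = 0, so y_{Pike} = 47.625 − 0.5y_{Mesa}.
By the same steps for Mesa: y_{Mesa} = 43.125 − 0.5y_{Pike}.
Plugging y_{Mesa} into Pike's best response: y_{Pike} = 47.625 − 0.5(43.125 − 0.5y_{Pike}) ⇒ 0.75y_{Pike} = 26.0625, so y_{Pike} = 34.75.
Then y_{Mesa} = 43.125 − 0.5·34.75 = 25.75.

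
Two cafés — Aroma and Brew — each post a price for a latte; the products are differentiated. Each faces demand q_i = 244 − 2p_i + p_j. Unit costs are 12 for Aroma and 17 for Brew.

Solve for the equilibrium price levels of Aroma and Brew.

Aroma's profit: π = (p_{Aroma} − 12)(244 − 2p_{Aroma} + p_{Brew}).
∂π/∂p_{Aroma} = 268 − 4p_{Aroma} + p_{Brew} = 0 ⇒ p_{Aroma} = 67 + 0.25p_{Brew}.
Similarly p_{Brew} = 69.5 + 0.25p_{Aroma}.
Plugging p_{Brew} into Aroma's best response: p_{Aroma} = 67 + 0.25(69.5 + 0.25p_{Aroma}) ⇒ 0.9375p_{Aroma} = 84.375, so p_{Aroma} = 90.
Then p_{Brew} = 69.5 + 0.25·90 = 92.

90, 92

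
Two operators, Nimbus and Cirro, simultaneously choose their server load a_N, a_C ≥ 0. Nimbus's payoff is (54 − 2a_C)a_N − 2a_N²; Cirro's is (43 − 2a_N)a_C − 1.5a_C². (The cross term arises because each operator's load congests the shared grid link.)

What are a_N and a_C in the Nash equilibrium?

9.5, 8

Expanding Nimbus's payoff: 54a_N − 2a_Ca_N − 2a_N².
∂π/∂a_N = 54 − 2a_C − 4a_N = 0, so a_N = 13.5 − 0.5a_C.
Likewise for Cirro: a_C = 43/3 − (2/3)a_N.
Plugging a_C into Nimbus's best response: a_N = 13.5 − 0.5(43/3 − (2/3)a_N) ⇒ (2/3)a_N = 19/3, so a_N = 9.5.
Then a_C = 43/3 − (2/3)·9.5 = 8.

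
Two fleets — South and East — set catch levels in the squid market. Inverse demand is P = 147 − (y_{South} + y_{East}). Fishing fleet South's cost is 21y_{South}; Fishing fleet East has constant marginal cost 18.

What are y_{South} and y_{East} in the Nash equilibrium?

41, 44

Fishing fleet South's profit: π = y_{South}(147 − (y_{South} + y_{East})) − 21y_{South}.
∂π/∂y_{South} = 126 − 2y_{South} − y_{East} = 0, so y_{South} = 63 − 0.5y_{East}.
By the same steps for East: y_{East} = 64.5 − 0.5y_{South}.
Substituting the second reaction function into the first: y_{South} = 63 − 0.5(64.5 − 0.5y_{South}), which gives 0.75y_{South} = 30.75 ⇒ y_{South} = 41.
Then y_{East} = 64.5 − 0.5·41 = 44.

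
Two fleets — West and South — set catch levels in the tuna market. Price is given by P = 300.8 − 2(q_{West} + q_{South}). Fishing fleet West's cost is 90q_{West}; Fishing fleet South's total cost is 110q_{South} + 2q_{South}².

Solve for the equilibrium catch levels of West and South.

46.6, 12.2

Fishing fleet West's profit: π = q_{West}(300.8 − 2(q_{West} + q_{South})) − 90q_{West}.
∂π/∂q_{West} = 210.8 − 4q_{West} − 2q_{South} = 0, so q_{West} = 52.7 − 0.5q_{South}.
For South: ∂π/∂q_{South} = 190.8 − 8q_{South} − 2q_{West} = 0 ⇒ q_{South} = 23.85 − 0.25q_{West}.
Solving the two reaction functions simultaneously: (1 − (−0.5)(−0.25))q_{West} = 52.7 − 0.5·23.85, so 0.875q_{West} = 40.775 and q_{West} = 46.6.
Then q_{South} = 23.85 − 0.25·46.6 = 12.2.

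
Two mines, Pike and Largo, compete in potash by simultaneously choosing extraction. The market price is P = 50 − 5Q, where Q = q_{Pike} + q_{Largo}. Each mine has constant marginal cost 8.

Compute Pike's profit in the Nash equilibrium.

Mine Pike's profit: π = q_{Pike}(50 − 5(q_{Pike} + q_{Largo})) − 8q_{Pike}.
∂π/∂q_{Pike} = 42 − 10q_{Pike} − 5q_{Largo} = 0, so q_{Pike} = 4.2 − 0.5q_{Largo}.
Setting q_{Pike} = q_{Largo} in the reaction function: q_{Pike} = 4.2 − 0.5q_{Pike}, so q_{Pike} = 4.2 / 1.5 = 2.8.
Price P = 50 − 5·5.6 = 22.
Pike's profit: (22 − 8)·2.8 = 39.2.

39.2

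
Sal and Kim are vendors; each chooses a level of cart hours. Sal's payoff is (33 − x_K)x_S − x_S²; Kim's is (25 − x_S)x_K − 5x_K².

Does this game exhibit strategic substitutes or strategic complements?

Expanding Sal's payoff: 33x_S − x_Kx_S − x_S².
∂π/∂x_S = 33 − x_K − 2x_S = 0, so x_S = 16.5 − 0.5x_K.
The best-response slope dx_S/dx_K = −0.5 < 0: the reaction function is downward-sloping, so the choices are strategic substitutes.

strategic substitutes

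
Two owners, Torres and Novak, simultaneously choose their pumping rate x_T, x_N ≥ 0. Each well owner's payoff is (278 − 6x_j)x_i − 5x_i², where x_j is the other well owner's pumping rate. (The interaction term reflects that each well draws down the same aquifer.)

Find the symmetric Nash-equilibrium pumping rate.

Torres's payoff is (278 − 6x_N)x_T − 5x_T².
∂π/∂x_T = 278 − 6x_N − 10x_T = 0, so x_T = 27.8 − 0.6x_N.
Setting x_T = x_N in the reaction function: x_T = 27.8 − 0.6x_T, so x_T = 27.8 / 1.6 = 17.375.

17.375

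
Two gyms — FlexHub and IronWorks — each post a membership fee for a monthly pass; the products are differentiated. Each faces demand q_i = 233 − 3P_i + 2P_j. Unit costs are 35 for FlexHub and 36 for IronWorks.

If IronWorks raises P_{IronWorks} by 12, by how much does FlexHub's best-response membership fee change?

4

FlexHub's profit: π = (P_{FlexHub} − 35)(233 − 3P_{FlexHub} + 2P_{IronWorks}).
∂π/∂P_{FlexHub} = 338 − 6P_{FlexHub} + 2P_{IronWorks} = 0 ⇒ P_{FlexHub} = 169/3 + (1/3)P_{IronWorks}.
The reaction-function slope is 1/3, so a 12-unit rise in P_{IronWorks} moves P_{FlexHub} by 1/3 × 12 = 4. FlexHub's best response rises — the actions are strategic complements.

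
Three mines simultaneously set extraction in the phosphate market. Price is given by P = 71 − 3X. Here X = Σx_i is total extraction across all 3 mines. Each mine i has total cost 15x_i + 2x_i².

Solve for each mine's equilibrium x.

A representative mine's profit is π_i = x_i(71 − 3X) − 15x_i − 2x_i², with X = x_i + Σ_{j≠i} x_j.
First-order condition: 56 − 10x_i − 3Σ_{j≠i} x_j = 0.
Imposing symmetry (x_j = x for all j) turns Σ_{j≠i} x_j into 2x, so 56 = 16x and x = 3.5.

3.5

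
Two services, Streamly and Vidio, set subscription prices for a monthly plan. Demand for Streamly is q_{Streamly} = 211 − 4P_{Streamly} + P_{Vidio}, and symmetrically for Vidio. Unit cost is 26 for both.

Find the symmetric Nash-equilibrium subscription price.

Streamly's profit: π = (P_{Streamly} − 26)(211 − 4P_{Streamly} + P_{Vidio}).
∂π/∂P_{Streamly} = 315 − 8P_{Streamly} + P_{Vidio} = 0 ⇒ P_{Streamly} = 39.375 + 0.125P_{Vidio}.
The game is symmetric, so in equilibrium P_{Vidio} = P_{Streamly}: the reaction function gives 0.875P_{Streamly} = 39.375, hence P_{Streamly} = 45.

45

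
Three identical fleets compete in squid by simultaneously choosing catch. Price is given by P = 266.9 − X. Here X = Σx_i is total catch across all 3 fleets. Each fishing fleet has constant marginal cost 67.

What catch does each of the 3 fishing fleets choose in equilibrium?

49.975

A representative fishing fleet's profit is π_i = x_i(266.9 − X) − 67x_i, with X = x_i + Σ_{j≠i} x_j.
First-order condition: 199.9 − 2x_i − Σ_{j≠i} x_j = 0.
Imposing symmetry (x_j = x for all j) turns Σ_{j≠i} x_j into 2x, so 199.9 = 4x and x = 49.975.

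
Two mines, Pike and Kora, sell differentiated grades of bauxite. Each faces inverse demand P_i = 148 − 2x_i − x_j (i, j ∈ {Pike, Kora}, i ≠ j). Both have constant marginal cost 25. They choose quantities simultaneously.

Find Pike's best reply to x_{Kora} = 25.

24.5

Mine Pike's profit: π = x_{Pike}(148 − 2x_{Pike} − x_{Kora}) − 25x_{Pike}.
∂π/∂x_{Pike} = 123 − 4x_{Pike} − x_{Kora} = 0 ⇒ x_{Pike} = 30.75 − 0.25x_{Kora}.
At x_{Kora} = 25: x_{Pike} = 30.75 − 0.25·25 = 24.5.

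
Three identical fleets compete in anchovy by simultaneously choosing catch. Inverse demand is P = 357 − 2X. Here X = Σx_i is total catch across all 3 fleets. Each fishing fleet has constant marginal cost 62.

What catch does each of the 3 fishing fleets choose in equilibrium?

36.875

A representative fishing fleet's profit is π_i = x_i(357 − 2X) − 62x_i, with X = x_i + Σ_{j≠i} x_j.
First-order condition: 295 − 4x_i − 2Σ_{j≠i} x_j = 0.
With identical fishing fleets, set every x_j = x: then 295 − 4x − 4x = 0, i.e. x = 295/8 = 36.875.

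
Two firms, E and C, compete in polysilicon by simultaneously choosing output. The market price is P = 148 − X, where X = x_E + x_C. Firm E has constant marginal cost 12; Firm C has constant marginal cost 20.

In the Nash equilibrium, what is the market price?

60

Firm E's profit: π = x_E(148 − (x_E + x_C)) − 12x_E.
∂π/∂x_E = 136 − 2x_E − x_C = 0, so x_E = 68 − 0.5x_C.
By the same steps for C: x_C = 64 − 0.5x_E.
Plugging x_C into E's best response: x_E = 68 − 0.5(64 − 0.5x_E) ⇒ 0.75x_E = 36, so x_E = 48.
Then x_C = 64 − 0.5·48 = 40.
Equilibrium price: P = 148 − 88 = 60.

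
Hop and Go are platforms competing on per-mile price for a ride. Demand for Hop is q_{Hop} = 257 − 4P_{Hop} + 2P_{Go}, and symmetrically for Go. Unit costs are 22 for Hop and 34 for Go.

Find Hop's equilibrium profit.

Hop's profit: π = (P_{Hop} − 22)(257 − 4P_{Hop} + 2P_{Go}).
∂π/∂P_{Hop} = 345 − 8P_{Hop} + 2P_{Go} = 0 ⇒ P_{Hop} = 43.125 + 0.25P_{Go}.
Similarly P_{Go} = 49.125 + 0.25P_{Hop}.
Plugging P_{Go} into Hop's best response: P_{Hop} = 43.125 + 0.25(49.125 + 0.25P_{Hop}) ⇒ 0.9375P_{Hop} = 1773/32, so P_{Hop} = 59.1.
Then P_{Go} = 49.125 + 0.25·59.1 = 63.9.
q_{Hop} = 257 − 4·59.1 + 2·63.9 = 148.4.
Profit = (59.1 − 22)·148.4 = 5505.64.

5505.64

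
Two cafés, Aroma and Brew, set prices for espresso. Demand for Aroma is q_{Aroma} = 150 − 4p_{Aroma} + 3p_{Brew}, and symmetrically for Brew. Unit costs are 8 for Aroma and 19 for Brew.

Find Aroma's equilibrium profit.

Aroma's profit: π = (p_{Aroma} − 8)(150 − 4p_{Aroma} + 3p_{Brew}).
∂π/∂p_{Aroma} = 182 − 8p_{Aroma} + 3p_{Brew} = 0 ⇒ p_{Aroma} = 22.75 + 0.375p_{Brew}.
Similarly p_{Brew} = 28.25 + 0.375p_{Aroma}.
Plugging p_{Brew} into Aroma's best response: p_{Aroma} = 22.75 + 0.375(28.25 + 0.375p_{Aroma}) ⇒ (55/64)p_{Aroma} = 1067/32, so p_{Aroma} = 38.8.
Then p_{Brew} = 28.25 + 0.375·38.8 = 42.8.
q_{Aroma} = 150 − 4·38.8 + 3·42.8 = 123.2.
Profit = (38.8 − 8)·123.2 = 3794.56.

3794.56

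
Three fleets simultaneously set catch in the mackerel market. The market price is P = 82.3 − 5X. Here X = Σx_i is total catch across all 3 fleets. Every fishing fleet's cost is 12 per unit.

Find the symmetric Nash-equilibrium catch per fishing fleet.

A representative fishing fleet's profit is π_i = x_i(82.3 − 5X) − 12x_i, with X = x_i + Σ_{j≠i} x_j.
First-order condition: 70.3 − 10x_i − 5Σ_{j≠i} x_j = 0.
Imposing symmetry (x_j = x for all j) turns Σ_{j≠i} x_j into 2x, so 70.3 = 20x and x = 3.515.

3.515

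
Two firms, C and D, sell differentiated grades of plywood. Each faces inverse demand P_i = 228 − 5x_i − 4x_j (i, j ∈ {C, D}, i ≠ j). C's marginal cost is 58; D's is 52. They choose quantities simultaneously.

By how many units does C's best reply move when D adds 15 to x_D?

Firm C's profit: π = x_C(228 − 5x_C − 4x_D) − 58x_C.
∂π/∂x_C = 170 − 10x_C − 4x_D = 0 ⇒ x_C = 17 − 0.4x_D.
The reaction-function slope is −0.4, so a 15-unit rise in x_D moves x_C by −0.4 × 15 = −6. C's best response falls — the actions are strategic substitutes.

-6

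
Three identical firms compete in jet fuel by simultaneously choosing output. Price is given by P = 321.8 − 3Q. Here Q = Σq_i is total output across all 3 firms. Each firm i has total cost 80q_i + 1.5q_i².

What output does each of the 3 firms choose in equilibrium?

A representative firm's profit is π_i = q_i(321.8 − 3Q) − 80q_i − 1.5q_i², with Q = q_i + Σ_{j≠i} q_j.
First-order condition: 241.8 − 9q_i − 3Σ_{j≠i} q_j = 0.
Imposing symmetry (q_j = q for all j) turns Σ_{j≠i} q_j into 2q, so 241.8 = 15q and q = 16.12.

16.12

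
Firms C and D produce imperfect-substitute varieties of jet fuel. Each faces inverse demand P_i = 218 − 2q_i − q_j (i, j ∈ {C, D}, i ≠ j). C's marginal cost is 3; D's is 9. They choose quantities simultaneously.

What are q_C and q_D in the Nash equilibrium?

43.4, 41.4

Firm C's profit: π = q_C(218 − 2q_C − q_D) − 3q_C.
∂π/∂q_C = 215 − 4q_C − q_D = 0 ⇒ q_C = 53.75 − 0.25q_D.
Similarly q_D = 52.25 − 0.25q_C.
Solving the two reaction functions simultaneously: (1 − (−0.25)(−0.25))q_C = 53.75 − 0.25·52.25, so 0.9375q_C = 40.6875 and q_C = 43.4.
Then q_D = 52.25 − 0.25·43.4 = 41.4.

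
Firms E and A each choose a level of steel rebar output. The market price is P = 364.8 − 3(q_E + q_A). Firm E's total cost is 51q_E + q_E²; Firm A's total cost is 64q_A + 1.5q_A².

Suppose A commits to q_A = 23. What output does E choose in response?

Firm E's profit: π = q_E(364.8 − 3(q_E + q_A)) − 51q_E − q_E².
∂π/∂q_E = 313.8 − 8q_E − 3q_A = 0, so q_E = 39.225 − 0.375q_A.
At q_A = 23: q_E = 39.225 − 0.375·23 = 30.6.

30.6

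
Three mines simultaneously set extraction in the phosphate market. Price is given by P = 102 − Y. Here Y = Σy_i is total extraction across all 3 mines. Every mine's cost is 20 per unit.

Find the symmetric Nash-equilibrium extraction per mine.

A representative mine's profit is π_i = y_i(102 − Y) − 20y_i, with Y = y_i + Σ_{j≠i} y_j.
First-order condition: 82 − 2y_i − Σ_{j≠i} y_j = 0.
Imposing symmetry (y_j = y for all j) turns Σ_{j≠i} y_j into 2y, so 82 = 4y and y = 20.5.

20.5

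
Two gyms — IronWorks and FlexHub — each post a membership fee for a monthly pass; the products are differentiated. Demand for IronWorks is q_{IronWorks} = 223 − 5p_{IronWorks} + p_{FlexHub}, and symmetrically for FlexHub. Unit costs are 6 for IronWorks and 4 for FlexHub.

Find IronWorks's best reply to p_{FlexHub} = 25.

IronWorks's profit: π = (p_{IronWorks} − 6)(223 − 5p_{IronWorks} + p_{FlexHub}).
∂π/∂p_{IronWorks} = 253 − 10p_{IronWorks} + p_{FlexHub} = 0 ⇒ p_{IronWorks} = 25.3 + 0.1p_{FlexHub}.
At p_{FlexHub} = 25: p_{IronWorks} = 25.3 + 0.1·25 = 27.8.

27.8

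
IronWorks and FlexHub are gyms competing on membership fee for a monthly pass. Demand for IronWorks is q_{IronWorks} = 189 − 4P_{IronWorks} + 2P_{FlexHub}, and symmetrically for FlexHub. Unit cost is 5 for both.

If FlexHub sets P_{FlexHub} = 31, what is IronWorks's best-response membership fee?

IronWorks's profit: π = (P_{IronWorks} − 5)(189 − 4P_{IronWorks} + 2P_{FlexHub}).
∂π/∂P_{IronWorks} = 209 − 8P_{IronWorks} + 2P_{FlexHub} = 0 ⇒ P_{IronWorks} = 26.125 + 0.25P_{FlexHub}.
At P_{FlexHub} = 31: P_{IronWorks} = 26.125 + 0.25·31 = 33.875.

33.875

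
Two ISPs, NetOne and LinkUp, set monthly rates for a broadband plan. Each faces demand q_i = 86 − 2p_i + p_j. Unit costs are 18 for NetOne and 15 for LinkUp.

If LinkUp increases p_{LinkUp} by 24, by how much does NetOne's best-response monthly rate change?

NetOne's profit: π = (p_{NetOne} − 18)(86 − 2p_{NetOne} + p_{LinkUp}).
∂π/∂p_{NetOne} = 122 − 4p_{NetOne} + p_{LinkUp} = 0 ⇒ p_{NetOne} = 30.5 + 0.25p_{LinkUp}.
The reaction-function slope is 0.25, so a 24-unit rise in p_{LinkUp} moves p_{NetOne} by 0.25 × 24 = 6. NetOne's best response rises — the actions are strategic complements.

6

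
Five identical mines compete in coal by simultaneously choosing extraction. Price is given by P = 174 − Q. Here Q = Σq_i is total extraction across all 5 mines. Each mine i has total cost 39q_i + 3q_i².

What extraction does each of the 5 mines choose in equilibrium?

A representative mine's profit is π_i = q_i(174 − Q) − 39q_i − 3q_i², with Q = q_i + Σ_{j≠i} q_j.
First-order condition: 135 − 8q_i − Σ_{j≠i} q_j = 0.
With identical mines, set every q_j = q: then 135 − 8q − 4q = 0, i.e. q = 135/12 = 11.25.

11.25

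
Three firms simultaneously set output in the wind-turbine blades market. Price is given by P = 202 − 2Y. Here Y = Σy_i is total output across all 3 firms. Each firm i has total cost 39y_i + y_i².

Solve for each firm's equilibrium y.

16.3

A representative firm's profit is π_i = y_i(202 − 2Y) − 39y_i − y_i², with Y = y_i + Σ_{j≠i} y_j.
First-order condition: 163 − 6y_i − 2Σ_{j≠i} y_j = 0.
In a symmetric equilibrium every firm chooses the same y, so Σ_{j≠i} y_j = 2y. The condition becomes 163 − 10y = 0, giving y = 163/10 = 16.3.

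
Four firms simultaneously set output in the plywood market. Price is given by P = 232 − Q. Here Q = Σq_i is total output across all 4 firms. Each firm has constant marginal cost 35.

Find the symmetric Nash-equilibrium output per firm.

A representative firm's profit is π_i = q_i(232 − Q) − 35q_i, with Q = q_i + Σ_{j≠i} q_j.
First-order condition: 197 − 2q_i − Σ_{j≠i} q_j = 0.
With identical firms, set every q_j = q: then 197 − 2q − 3q = 0, i.e. q = 197/5 = 39.4.

39.4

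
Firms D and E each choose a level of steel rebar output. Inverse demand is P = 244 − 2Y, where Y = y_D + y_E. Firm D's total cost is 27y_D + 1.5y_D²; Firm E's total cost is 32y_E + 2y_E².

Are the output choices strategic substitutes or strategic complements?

strategic substitutes

Firm D's profit: π = y_D(244 − 2(y_D + y_E)) − 27y_D − 1.5y_D².
∂π/∂y_D = 217 − 7y_D − 2y_E = 0, so y_D = 31 − (2/7)y_E.
The best-response slope dy_D/dy_E = −2/7 < 0: the reaction function is downward-sloping, so the choices are strategic substitutes.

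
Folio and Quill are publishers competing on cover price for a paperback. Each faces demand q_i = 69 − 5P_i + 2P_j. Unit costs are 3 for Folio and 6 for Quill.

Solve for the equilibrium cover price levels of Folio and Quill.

Folio's profit: π = (P_{Folio} − 3)(69 − 5P_{Folio} + 2P_{Quill}).
∂π/∂P_{Folio} = 84 − 10P_{Folio} + 2P_{Quill} = 0 ⇒ P_{Folio} = 8.4 + 0.2P_{Quill}.
Similarly P_{Quill} = 9.9 + 0.2P_{Folio}.
Solving the two reaction functions simultaneously: (1 − (0.2)(0.2))P_{Folio} = 8.4 + 0.2·9.9, so 0.96P_{Folio} = 10.38 and P_{Folio} = 10.8125.
Then P_{Quill} = 9.9 + 0.2·10.8125 = 12.0625.

10.8125, 12.0625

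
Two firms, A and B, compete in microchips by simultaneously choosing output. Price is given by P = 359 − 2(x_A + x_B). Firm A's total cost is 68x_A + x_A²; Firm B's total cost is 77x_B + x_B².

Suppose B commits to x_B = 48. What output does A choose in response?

Firm A's profit: π = x_A(359 − 2(x_A + x_B)) − 68x_A − x_A².
∂π/∂x_A = 291 − 6x_A − 2x_B = 0, so x_A = 48.5 − (1/3)x_B.
At x_B = 48: x_A = 48.5 − (1/3)·48 = 32.5.

32.5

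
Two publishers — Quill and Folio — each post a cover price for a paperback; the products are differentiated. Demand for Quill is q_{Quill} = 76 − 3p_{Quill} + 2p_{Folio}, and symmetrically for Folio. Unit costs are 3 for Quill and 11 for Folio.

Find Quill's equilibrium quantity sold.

Quill's profit: π = (p_{Quill} − 3)(76 − 3p_{Quill} + 2p_{Folio}).
∂π/∂p_{Quill} = 85 − 6p_{Quill} + 2p_{Folio} = 0 ⇒ p_{Quill} = 85/6 + (1/3)p_{Folio}.
Similarly p_{Folio} = 109/6 + (1/3)p_{Quill}.
Solving the two reaction functions simultaneously: (1 − (1/3)(1/3))p_{Quill} = 85/6 + (1/3)·(109/6), so (8/9)p_{Quill} = 182/9 and p_{Quill} = 22.75.
Then p_{Folio} = 109/6 + (1/3)·22.75 = 25.75.
q_{Quill} = 76 − 3·22.75 + 2·25.75 = 59.25.

59.25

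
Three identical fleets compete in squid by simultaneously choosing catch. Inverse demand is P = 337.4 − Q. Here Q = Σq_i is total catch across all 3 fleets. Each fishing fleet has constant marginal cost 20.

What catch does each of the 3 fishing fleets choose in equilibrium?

A representative fishing fleet's profit is π_i = q_i(337.4 − Q) − 20q_i, with Q = q_i + Σ_{j≠i} q_j.
First-order condition: 317.4 − 2q_i − Σ_{j≠i} q_j = 0.
In a symmetric equilibrium every fishing fleet chooses the same q, so Σ_{j≠i} q_j = 2q. The condition becomes 317.4 − 4q = 0, giving q = 317.4/4 = 79.35.

79.35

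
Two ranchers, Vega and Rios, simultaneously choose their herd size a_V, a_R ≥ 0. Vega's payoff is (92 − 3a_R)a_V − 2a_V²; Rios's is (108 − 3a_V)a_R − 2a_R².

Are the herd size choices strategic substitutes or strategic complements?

strategic substitutes

Expanding Vega's payoff: 92a_V − 3a_Ra_V − 2a_V².
∂π/∂a_V = 92 − 3a_R − 4a_V = 0, so a_V = 23 − 0.75a_R.
The best-response slope da_V/da_R = −0.75 < 0: the reaction function is downward-sloping, so the choices are strategic substitutes.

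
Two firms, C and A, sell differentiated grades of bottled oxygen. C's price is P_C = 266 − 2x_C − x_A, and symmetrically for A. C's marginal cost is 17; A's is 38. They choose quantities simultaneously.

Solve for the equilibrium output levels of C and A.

Firm C's profit: π = x_C(266 − 2x_C − x_A) − 17x_C.
∂π/∂x_C = 249 − 4x_C − x_A = 0 ⇒ x_C = 62.25 − 0.25x_A.
Similarly x_A = 57 − 0.25x_C.
Solving the two reaction functions simultaneously: (1 − (−0.25)(−0.25))x_C = 62.25 − 0.25·57, so 0.9375x_C = 48 and x_C = 51.2.
Then x_A = 57 − 0.25·51.2 = 44.2.

51.2, 44.2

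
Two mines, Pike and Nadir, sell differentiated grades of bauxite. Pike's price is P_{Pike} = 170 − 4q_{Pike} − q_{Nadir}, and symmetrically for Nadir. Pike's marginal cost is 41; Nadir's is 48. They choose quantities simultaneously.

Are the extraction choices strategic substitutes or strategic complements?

Mine Pike's profit: π = q_{Pike}(170 − 4q_{Pike} − q_{Nadir}) − 41q_{Pike}.
∂π/∂q_{Pike} = 129 − 8q_{Pike} − q_{Nadir} = 0 ⇒ q_{Pike} = 16.125 − 0.125q_{Nadir}.
The best-response slope dq_{Pike}/dq_{Nadir} = −0.125 < 0: the reaction function is downward-sloping, so the choices are strategic substitutes.

strategic substitutes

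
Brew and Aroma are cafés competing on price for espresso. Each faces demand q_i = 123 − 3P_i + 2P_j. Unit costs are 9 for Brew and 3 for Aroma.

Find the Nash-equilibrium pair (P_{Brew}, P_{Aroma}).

36.375, 34.125

Brew's profit: π = (P_{Brew} − 9)(123 − 3P_{Brew} + 2P_{Aroma}).
∂π/∂P_{Brew} = 150 − 6P_{Brew} + 2P_{Aroma} = 0 ⇒ P_{Brew} = 25 + (1/3)P_{Aroma}.
Similarly P_{Aroma} = 22 + (1/3)P_{Brew}.
Substituting the second reaction function into the first: P_{Brew} = 25 + (1/3)(22 + (1/3)P_{Brew}), which gives (8/9)P_{Brew} = 97/3 ⇒ P_{Brew} = 36.375.
Then P_{Aroma} = 22 + (1/3)·36.375 = 34.125.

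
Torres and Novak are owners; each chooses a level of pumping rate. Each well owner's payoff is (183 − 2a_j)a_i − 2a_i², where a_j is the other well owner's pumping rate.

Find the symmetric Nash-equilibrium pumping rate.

Torres's payoff is (183 − 2a_N)a_T − 2a_T².
∂π/∂a_T = 183 − 2a_N − 4a_T = 0, so a_T = 45.75 − 0.5a_N.
Setting a_T = a_N in the reaction function: a_T = 45.75 − 0.5a_T, so a_T = 45.75 / 1.5 = 30.5.

30.5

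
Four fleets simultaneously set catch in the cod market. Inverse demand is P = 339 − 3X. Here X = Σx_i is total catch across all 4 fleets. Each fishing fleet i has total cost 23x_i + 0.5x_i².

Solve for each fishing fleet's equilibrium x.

A representative fishing fleet's profit is π_i = x_i(339 − 3X) − 23x_i − 0.5x_i², with X = x_i + Σ_{j≠i} x_j.
First-order condition: 316 − 7x_i − 3Σ_{j≠i} x_j = 0.
With identical fishing fleets, set every x_j = x: then 316 − 7x − 9x = 0, i.e. x = 316/16 = 19.75.

19.75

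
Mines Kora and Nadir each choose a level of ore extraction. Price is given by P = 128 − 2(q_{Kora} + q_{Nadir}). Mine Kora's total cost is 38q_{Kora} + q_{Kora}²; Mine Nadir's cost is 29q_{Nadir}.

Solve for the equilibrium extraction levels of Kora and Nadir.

8.1, 20.7

Mine Kora's profit: π = q_{Kora}(128 − 2(q_{Kora} + q_{Nadir})) − 38q_{Kora} − q_{Kora}².
∂π/∂q_{Kora} = 90 − 6q_{Kora} − 2q_{Nadir} = 0, so q_{Kora} = 15 − (1/3)q_{Nadir}.
For Nadir: ∂π/∂q_{Nadir} = 99 − 4q_{Nadir} − 2q_{Kora} = 0 ⇒ q_{Nadir} = 24.75 − 0.5q_{Kora}.
Substituting the second reaction function into the first: q_{Kora} = 15 − (1/3)(24.75 − 0.5q_{Kora}), which gives (5/6)q_{Kora} = 6.75 ⇒ q_{Kora} = 8.1.
Then q_{Nadir} = 24.75 − 0.5·8.1 = 20.7.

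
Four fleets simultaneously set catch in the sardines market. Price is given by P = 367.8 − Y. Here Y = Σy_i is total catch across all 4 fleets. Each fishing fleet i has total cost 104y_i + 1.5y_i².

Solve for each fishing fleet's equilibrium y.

32.975

A representative fishing fleet's profit is π_i = y_i(367.8 − Y) − 104y_i − 1.5y_i², with Y = y_i + Σ_{j≠i} y_j.
First-order condition: 263.8 − 5y_i − Σ_{j≠i} y_j = 0.
With identical fishing fleets, set every y_j = y: then 263.8 − 5y − 3y = 0, i.e. y = 263.8/8 = 32.975.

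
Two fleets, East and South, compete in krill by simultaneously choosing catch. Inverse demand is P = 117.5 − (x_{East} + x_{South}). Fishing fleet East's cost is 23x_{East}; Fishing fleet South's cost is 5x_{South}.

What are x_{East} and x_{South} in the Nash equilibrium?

25.5, 43.5

Fishing fleet East's profit: π = x_{East}(117.5 − (x_{East} + x_{South})) − 23x_{East}.
∂π/∂x_{East} = 94.5 − 2x_{East} − x_{South} = 0, so x_{East} = 47.25 − 0.5x_{South}.
By the same steps for South: x_{South} = 56.25 − 0.5x_{East}.
Solving the two reaction functions simultaneously: (1 − (−0.5)(−0.5))x_{East} = 47.25 − 0.5·56.25, so 0.75x_{East} = 19.125 and x_{East} = 25.5.
Then x_{South} = 56.25 − 0.5·25.5 = 43.5.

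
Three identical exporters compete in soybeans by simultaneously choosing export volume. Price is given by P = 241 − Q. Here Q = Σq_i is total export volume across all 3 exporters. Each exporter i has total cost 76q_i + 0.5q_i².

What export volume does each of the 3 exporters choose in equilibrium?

33

A representative exporter's profit is π_i = q_i(241 − Q) − 76q_i − 0.5q_i², with Q = q_i + Σ_{j≠i} q_j.
First-order condition: 165 − 3q_i − Σ_{j≠i} q_j = 0.
In a symmetric equilibrium every exporter chooses the same q, so Σ_{j≠i} q_j = 2q. The condition becomes 165 − 5q = 0, giving q = 165/5 = 33.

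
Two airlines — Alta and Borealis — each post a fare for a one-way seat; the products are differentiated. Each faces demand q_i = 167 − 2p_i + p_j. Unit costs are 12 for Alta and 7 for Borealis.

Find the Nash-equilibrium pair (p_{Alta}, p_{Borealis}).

Alta's profit: π = (p_{Alta} − 12)(167 − 2p_{Alta} + p_{Borealis}).
∂π/∂p_{Alta} = 191 − 4p_{Alta} + p_{Borealis} = 0 ⇒ p_{Alta} = 47.75 + 0.25p_{Borealis}.
Similarly p_{Borealis} = 45.25 + 0.25p_{Alta}.
Plugging p_{Borealis} into Alta's best response: p_{Alta} = 47.75 + 0.25(45.25 + 0.25p_{Alta}) ⇒ 0.9375p_{Alta} = 59.0625, so p_{Alta} = 63.
Then p_{Borealis} = 45.25 + 0.25·63 = 61.

63, 61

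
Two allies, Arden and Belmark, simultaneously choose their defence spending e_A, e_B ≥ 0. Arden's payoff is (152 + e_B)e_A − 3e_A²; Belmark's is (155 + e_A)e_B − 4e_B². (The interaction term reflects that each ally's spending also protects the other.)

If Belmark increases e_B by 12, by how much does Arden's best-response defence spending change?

2

Expanding Arden's payoff: 152e_A + e_Be_A − 3e_A².
∂π/∂e_A = 152 + e_B − 6e_A = 0, so e_A = 76/3 + (1/6)e_B.
The reaction-function slope is 1/6, so a 12-unit rise in e_B moves e_A by 1/6 × 12 = 2. Arden's best response rises — the actions are strategic complements.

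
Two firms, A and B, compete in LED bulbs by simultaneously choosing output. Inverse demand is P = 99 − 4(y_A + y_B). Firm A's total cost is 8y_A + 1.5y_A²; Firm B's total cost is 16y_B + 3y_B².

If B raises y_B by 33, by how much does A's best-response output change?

-12

Firm A's profit: π = y_A(99 − 4(y_A + y_B)) − 8y_A − 1.5y_A².
∂π/∂y_A = 91 − 11y_A − 4y_B = 0, so y_A = 91/11 − (4/11)y_B.
The reaction-function slope is −4/11, so a 33-unit rise in y_B moves y_A by −4/11 × 33 = −12. A's best response falls — the actions are strategic substitutes.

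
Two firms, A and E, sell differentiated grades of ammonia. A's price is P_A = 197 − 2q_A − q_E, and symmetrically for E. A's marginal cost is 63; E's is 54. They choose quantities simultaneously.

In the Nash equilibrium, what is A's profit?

1372.88

Firm A's profit: π = q_A(197 − 2q_A − q_E) − 63q_A.
∂π/∂q_A = 134 − 4q_A − q_E = 0 ⇒ q_A = 33.5 − 0.25q_E.
Similarly q_E = 35.75 − 0.25q_A.
Plugging q_E into A's best response: q_A = 33.5 − 0.25(35.75 − 0.25q_A) ⇒ 0.9375q_A = 24.5625, so q_A = 26.2.
Then q_E = 35.75 − 0.25·26.2 = 29.2.
P_A = 197 − 2·26.2 − 29.2 = 115.4.
Profit = (115.4 − 63)·26.2 = 1372.88.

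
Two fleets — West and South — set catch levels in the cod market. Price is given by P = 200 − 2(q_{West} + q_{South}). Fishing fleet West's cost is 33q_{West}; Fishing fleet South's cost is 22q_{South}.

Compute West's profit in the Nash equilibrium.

1352

Fishing fleet West's profit: π = q_{West}(200 − 2(q_{West} + q_{South})) − 33q_{West}.
∂π/∂q_{West} = 167 − 4q_{West} − 2q_{South} = 0, so q_{West} = 41.75 − 0.5q_{South}.
By the same steps for South: q_{South} = 44.5 − 0.5q_{West}.
Substituting the second reaction function into the first: q_{West} = 41.75 − 0.5(44.5 − 0.5q_{West}), which gives 0.75q_{West} = 19.5 ⇒ q_{West} = 26.
Then q_{South} = 44.5 − 0.5·26 = 31.5.
Price P = 200 − 2·57.5 = 85.
West's profit: (85 − 33)·26 = 1352.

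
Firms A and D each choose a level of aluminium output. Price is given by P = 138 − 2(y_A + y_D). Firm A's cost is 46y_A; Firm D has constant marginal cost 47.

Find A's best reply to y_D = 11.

Firm A's profit: π = y_A(138 − 2(y_A + y_D)) − 46y_A.
∂π/∂y_A = 92 − 4y_A − 2y_D = 0, so y_A = 23 − 0.5y_D.
At y_D = 11: y_A = 23 − 0.5·11 = 17.5.

17.5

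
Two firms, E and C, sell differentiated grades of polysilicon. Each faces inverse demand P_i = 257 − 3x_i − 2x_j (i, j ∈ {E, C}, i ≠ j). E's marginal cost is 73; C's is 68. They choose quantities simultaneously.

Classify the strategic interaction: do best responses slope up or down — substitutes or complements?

Firm E's profit: π = x_E(257 − 3x_E − 2x_C) − 73x_E.
∂π/∂x_E = 184 − 6x_E − 2x_C = 0 ⇒ x_E = 92/3 − (1/3)x_C.
The best-response slope dx_E/dx_C = −1/3 < 0: the reaction function is downward-sloping, so the choices are strategic substitutes.

strategic substitutes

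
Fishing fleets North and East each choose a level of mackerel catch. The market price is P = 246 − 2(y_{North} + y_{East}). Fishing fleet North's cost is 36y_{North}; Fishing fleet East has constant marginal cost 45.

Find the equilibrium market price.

109

Fishing fleet North's profit: π = y_{North}(246 − 2(y_{North} + y_{East})) − 36y_{North}.
∂π/∂y_{North} = 210 − 4y_{North} − 2y_{East} = 0, so y_{North} = 52.5 − 0.5y_{East}.
By the same steps for East: y_{East} = 50.25 − 0.5y_{North}.
Solving the two reaction functions simultaneously: (1 − (−0.5)(−0.5))y_{North} = 52.5 − 0.5·50.25, so 0.75y_{North} = 27.375 and y_{North} = 36.5.
Then y_{East} = 50.25 − 0.5·36.5 = 32.
Equilibrium price: P = 246 − 2·68.5 = 109.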